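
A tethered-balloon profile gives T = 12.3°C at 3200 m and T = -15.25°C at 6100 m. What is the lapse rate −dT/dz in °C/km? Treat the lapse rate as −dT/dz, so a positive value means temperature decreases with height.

9.5°C/km

Γ = −ΔT/Δz = (12.3 − (-15.25)) / (6100 − 3200) m
  = 27.55°C / 2.9 km = 9.5°C/km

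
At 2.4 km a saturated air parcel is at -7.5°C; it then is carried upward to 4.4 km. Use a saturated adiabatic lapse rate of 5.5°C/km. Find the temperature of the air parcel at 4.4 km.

2400 → 4400 m (saturated adiabatic, 5.5°C/km): ΔT = -5.5 × 2 = -11°C → T = -18.5°C

-18.5°C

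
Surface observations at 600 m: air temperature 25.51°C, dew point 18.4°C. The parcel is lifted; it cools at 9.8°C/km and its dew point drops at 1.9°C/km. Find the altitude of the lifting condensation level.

T and T_d converge at 9.8 − 1.9 = 7.9°C per km
Height above start = (25.51 − 18.4) / 7.9 = 0.9 km
LCL altitude = 600 m + 900 m = 1500 m

1500 m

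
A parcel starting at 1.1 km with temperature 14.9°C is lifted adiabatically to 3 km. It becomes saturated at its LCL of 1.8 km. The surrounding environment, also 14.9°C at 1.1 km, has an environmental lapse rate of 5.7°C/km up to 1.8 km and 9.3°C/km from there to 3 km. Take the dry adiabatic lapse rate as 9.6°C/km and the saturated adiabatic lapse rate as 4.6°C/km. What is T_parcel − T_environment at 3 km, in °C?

+2.91°C (parcel warmer than environment)

Parcel:
  1100–1800 m, dry: Δz = 0.7 km ⇒ ΔT = -6.72°C; T = 8.18°C
  1800–3000 m, saturated: Δz = 1.2 km ⇒ ΔT = -5.52°C; T = 2.66°C
Environment:
  1100–1800 m, environment, lower layer: Δz = 0.7 km ⇒ ΔT = -3.99°C; T = 10.91°C
  1800–3000 m, environment, upper layer: Δz = 1.2 km ⇒ ΔT = -11.16°C; T = -0.25°C
T_parcel − T_env = 2.66 − (-0.25) = +2.91°C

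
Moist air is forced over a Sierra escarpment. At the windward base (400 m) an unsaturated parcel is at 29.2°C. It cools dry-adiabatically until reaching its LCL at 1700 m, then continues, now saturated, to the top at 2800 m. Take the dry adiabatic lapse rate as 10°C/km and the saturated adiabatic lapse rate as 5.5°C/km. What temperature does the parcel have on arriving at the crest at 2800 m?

From 400 m to 1700 m (dry): cools by 10 × 1.3 = 13°C, giving 16.2°C.
From 1700 m to 2800 m (saturated): cools by 5.5 × 1.1 = 6.05°C, giving 10.15°C.

10.15°C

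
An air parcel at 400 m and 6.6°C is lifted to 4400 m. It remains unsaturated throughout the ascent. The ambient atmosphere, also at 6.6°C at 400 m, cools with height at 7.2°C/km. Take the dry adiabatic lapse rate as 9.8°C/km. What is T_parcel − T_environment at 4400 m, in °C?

Parcel:
  400 → 4400 m (dry, 9.8°C/km): ΔT = -9.8 × 4 = -39.2°C → T = -32.6°C
Environment:
  400 → 4400 m (environment, 7.2°C/km): ΔT = -7.2 × 4 = -28.8°C → T = -22.2°C
T_parcel − T_env = -32.6 − (-22.2) = -10.4°C

-10.4°C (parcel cooler than environment)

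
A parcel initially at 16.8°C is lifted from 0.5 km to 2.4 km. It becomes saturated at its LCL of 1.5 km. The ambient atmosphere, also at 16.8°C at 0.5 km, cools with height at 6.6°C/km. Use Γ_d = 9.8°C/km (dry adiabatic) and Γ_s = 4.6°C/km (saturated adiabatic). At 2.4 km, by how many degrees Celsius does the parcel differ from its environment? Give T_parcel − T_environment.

Parcel:
  From 500 m to 1500 m (dry): cools by 9.8 × 1 = 9.8°C, giving 7°C.
  From 1500 m to 2400 m (saturated): cools by 4.6 × 0.9 = 4.14°C, giving 2.86°C.
Environment:
  From 500 m to 2400 m (environment): cools by 6.6 × 1.9 = 12.54°C, giving 4.26°C.
T_parcel − T_env = 2.86 − 4.26 = -1.4°C

-1.4°C (parcel cooler than environment)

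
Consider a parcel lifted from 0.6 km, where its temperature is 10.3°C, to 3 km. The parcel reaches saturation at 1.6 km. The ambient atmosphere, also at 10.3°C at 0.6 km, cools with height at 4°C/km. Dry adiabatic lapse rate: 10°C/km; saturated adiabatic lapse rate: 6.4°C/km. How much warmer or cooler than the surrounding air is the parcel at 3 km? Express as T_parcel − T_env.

Parcel:
  600 → 1600 m (dry, 10°C/km): ΔT = -10 × 1 = -10°C → T = 0.3°C
  1600 → 3000 m (saturated, 6.4°C/km): ΔT = -6.4 × 1.4 = -8.96°C → T = -8.66°C
Environment:
  600 → 3000 m (environment, 4°C/km): ΔT = -4 × 2.4 = -9.6°C → T = 0.7°C
T_parcel − T_env = -8.66 − 0.7 = -9.36°C

-9.36°C (parcel cooler than environment)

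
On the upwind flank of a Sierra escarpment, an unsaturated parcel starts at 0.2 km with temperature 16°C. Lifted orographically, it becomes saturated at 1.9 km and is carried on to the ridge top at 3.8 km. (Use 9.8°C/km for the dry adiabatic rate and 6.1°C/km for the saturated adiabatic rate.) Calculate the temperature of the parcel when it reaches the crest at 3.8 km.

From 200 m to 1900 m (dry): cools by 9.8 × 1.7 = 16.66°C, giving -0.66°C.
From 1900 m to 3800 m (saturated): cools by 6.1 × 1.9 = 11.59°C, giving -12.25°C.

-12.25°C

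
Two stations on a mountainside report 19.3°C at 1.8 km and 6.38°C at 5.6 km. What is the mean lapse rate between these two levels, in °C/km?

3.4°C/km

Γ = −ΔT/Δz = (19.3 − 6.38) / (5600 − 1800) m
  = 12.92°C / 3.8 km = 3.4°C/km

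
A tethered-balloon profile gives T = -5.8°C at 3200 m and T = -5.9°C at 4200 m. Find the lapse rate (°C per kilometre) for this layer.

Γ = −ΔT/Δz = (-5.8 − (-5.9)) / (4200 − 3200) m
  = 0.1°C / 1 km = 0.1°C/km

0.1°C/km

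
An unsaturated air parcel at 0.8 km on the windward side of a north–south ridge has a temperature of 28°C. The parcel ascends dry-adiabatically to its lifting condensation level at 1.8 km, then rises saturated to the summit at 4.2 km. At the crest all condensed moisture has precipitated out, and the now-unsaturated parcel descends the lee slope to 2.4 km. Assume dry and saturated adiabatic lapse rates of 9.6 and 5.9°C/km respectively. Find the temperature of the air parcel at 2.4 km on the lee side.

21.52°C

From 800 m to 1800 m (dry): cools by 9.6 × 1 = 9.6°C, giving 18.4°C.
From 1800 m to 4200 m (saturated): cools by 5.9 × 2.4 = 14.16°C, giving 4.24°C.
From 4200 m to 2400 m (dry descent): warms by 9.6 × 1.8 = 17.28°C, giving 21.52°C.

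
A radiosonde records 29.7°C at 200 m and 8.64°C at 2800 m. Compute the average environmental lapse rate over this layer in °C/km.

8.1°C/km

Γ = −ΔT/Δz = (29.7 − 8.64) / (2800 − 200) m
  = 21.06°C / 2.6 km = 8.1°C/km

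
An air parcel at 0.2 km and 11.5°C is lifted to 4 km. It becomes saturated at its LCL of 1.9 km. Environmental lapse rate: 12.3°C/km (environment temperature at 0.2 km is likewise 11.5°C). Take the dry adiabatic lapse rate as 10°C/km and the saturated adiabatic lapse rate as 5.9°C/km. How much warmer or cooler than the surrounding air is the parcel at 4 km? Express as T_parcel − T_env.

+17.35°C (parcel warmer than environment)

Parcel:
  From 200 m to 1900 m (dry): cools by 10 × 1.7 = 17°C, giving -5.5°C.
  From 1900 m to 4000 m (saturated): cools by 5.9 × 2.1 = 12.39°C, giving -17.89°C.
Environment:
  From 200 m to 4000 m (environment): cools by 12.3 × 3.8 = 46.74°C, giving -35.24°C.
T_parcel − T_env = -17.89 − (-35.24) = +17.35°C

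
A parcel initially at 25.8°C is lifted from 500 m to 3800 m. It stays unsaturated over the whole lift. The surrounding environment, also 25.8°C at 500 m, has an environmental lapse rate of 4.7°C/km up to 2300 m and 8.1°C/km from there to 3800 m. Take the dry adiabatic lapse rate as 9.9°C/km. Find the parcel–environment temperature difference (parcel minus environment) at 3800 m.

Parcel:
  From 500 m to 3800 m (dry): cools by 9.9 × 3.3 = 32.67°C, giving -6.87°C.
Environment:
  From 500 m to 2300 m (environment, lower layer): cools by 4.7 × 1.8 = 8.46°C, giving 17.34°C.
  From 2300 m to 3800 m (environment, upper layer): cools by 8.1 × 1.5 = 12.15°C, giving 5.19°C.
T_parcel − T_env = -6.87 − 5.19 = -12.06°C

-12.06°C (parcel cooler than environment)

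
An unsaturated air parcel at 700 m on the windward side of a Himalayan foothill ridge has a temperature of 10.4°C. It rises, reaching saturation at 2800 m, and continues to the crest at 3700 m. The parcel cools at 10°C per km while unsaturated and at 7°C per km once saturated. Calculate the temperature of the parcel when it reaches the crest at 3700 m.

-16.9°C

Dry to 2800 m: -10 × 2.1 km = -21°C, so T = -10.6°C.
Saturated to 3700 m: -7 × 0.9 km = -6.3°C, so T = -16.9°C.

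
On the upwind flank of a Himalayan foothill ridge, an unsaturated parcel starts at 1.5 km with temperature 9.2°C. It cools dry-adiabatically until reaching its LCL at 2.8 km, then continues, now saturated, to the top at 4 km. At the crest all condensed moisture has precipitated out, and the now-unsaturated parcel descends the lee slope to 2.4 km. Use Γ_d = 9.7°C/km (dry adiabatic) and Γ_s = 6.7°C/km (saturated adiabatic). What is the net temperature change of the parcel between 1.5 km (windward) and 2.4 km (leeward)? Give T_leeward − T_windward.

-5.13°C

Dry to 2800 m: -9.7 × 1.3 km = -12.61°C, so T = -3.41°C.
Saturated to 4000 m: -6.7 × 1.2 km = -8.04°C, so T = -11.45°C.
Dry descent to 2400 m: +9.7 × 1.6 km = +15.52°C, so T = 4.07°C.
Net change vs windward start: 4.07 − 9.2 = -5.13°C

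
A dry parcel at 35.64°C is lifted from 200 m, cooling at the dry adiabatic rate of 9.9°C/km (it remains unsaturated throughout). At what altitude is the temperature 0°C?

3800 m

Height above start = (35.64 − 0) / 9.9 = 3.6 km
Altitude = 200 m + 3600 m = 3800 m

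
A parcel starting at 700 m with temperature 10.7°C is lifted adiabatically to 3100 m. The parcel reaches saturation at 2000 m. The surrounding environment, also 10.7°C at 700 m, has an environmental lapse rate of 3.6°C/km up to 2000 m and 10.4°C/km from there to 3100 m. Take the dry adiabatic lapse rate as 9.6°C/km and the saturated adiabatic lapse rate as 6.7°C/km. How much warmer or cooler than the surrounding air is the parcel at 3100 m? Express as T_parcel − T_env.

-3.73°C (parcel cooler than environment)

Parcel:
  From 700 m to 2000 m (dry): cools by 9.6 × 1.3 = 12.48°C, giving -1.78°C.
  From 2000 m to 3100 m (saturated): cools by 6.7 × 1.1 = 7.37°C, giving -9.15°C.
Environment:
  From 700 m to 2000 m (environment, lower layer): cools by 3.6 × 1.3 = 4.68°C, giving 6.02°C.
  From 2000 m to 3100 m (environment, upper layer): cools by 10.4 × 1.1 = 11.44°C, giving -5.42°C.
T_parcel − T_env = -9.15 − (-5.42) = -3.73°C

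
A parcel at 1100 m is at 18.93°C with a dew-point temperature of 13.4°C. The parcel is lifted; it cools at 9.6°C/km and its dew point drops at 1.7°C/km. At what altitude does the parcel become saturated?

1800 m

T and T_d converge at 9.6 − 1.7 = 7.9°C per km
Height above start = (18.93 − 13.4) / 7.9 = 0.7 km
LCL altitude = 1100 m + 700 m = 1800 m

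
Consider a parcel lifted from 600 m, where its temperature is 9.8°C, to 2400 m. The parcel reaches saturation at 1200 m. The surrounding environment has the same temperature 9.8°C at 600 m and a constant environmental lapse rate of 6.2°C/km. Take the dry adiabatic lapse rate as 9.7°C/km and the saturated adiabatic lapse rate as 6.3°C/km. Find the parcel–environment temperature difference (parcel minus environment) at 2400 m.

-2.22°C (parcel cooler than environment)

Parcel:
  From 600 m to 1200 m (dry): cools by 9.7 × 0.6 = 5.82°C, giving 3.98°C.
  From 1200 m to 2400 m (saturated): cools by 6.3 × 1.2 = 7.56°C, giving -3.58°C.
Environment:
  From 600 m to 2400 m (environment): cools by 6.2 × 1.8 = 11.16°C, giving -1.36°C.
T_parcel − T_env = -3.58 − (-1.36) = -2.22°C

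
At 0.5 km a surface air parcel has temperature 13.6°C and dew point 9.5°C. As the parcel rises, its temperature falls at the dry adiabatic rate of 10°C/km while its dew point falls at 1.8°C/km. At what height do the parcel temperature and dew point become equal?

1 km

T and T_d converge at 10 − 1.8 = 8.2°C per km
Height above start = (13.6 − 9.5) / 8.2 = 0.5 km
LCL altitude = 500 m + 500 m = 1000 m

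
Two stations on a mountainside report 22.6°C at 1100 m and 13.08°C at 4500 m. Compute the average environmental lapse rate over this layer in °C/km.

2.8°C/km

Γ = −ΔT/Δz = (22.6 − 13.08) / (4500 − 1100) m
  = 9.52°C / 3.4 km = 2.8°C/km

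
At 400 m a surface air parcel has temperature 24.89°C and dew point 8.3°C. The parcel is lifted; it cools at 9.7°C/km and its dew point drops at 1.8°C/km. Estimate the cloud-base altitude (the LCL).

T and T_d converge at 9.7 − 1.8 = 7.9°C per km
Height above start = (24.89 − 8.3) / 7.9 = 2.1 km
LCL altitude = 400 m + 2100 m = 2500 m

2500 m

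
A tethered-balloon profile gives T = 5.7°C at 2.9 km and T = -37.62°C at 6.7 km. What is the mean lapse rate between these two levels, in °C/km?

Γ = −ΔT/Δz = (5.7 − (-37.62)) / (6700 − 2900) m
  = 43.32°C / 3.8 km = 11.4°C/km

11.4°C/km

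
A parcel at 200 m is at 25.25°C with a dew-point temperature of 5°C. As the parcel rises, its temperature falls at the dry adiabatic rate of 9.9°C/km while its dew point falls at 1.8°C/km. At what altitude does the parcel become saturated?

2700 m

T and T_d converge at 9.9 − 1.8 = 8.1°C per km
Height above start = (25.25 − 5) / 8.1 = 2.5 km
LCL altitude = 200 m + 2500 m = 2700 m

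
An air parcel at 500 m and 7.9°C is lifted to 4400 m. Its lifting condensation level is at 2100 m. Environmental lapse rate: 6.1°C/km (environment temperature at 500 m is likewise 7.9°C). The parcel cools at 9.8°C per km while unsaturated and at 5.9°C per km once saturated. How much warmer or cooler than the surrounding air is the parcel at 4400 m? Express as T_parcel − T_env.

-5.46°C (parcel cooler than environment)

Parcel:
  Dry to 2100 m: -9.8 × 1.6 km = -15.68°C, so T = -7.78°C.
  Saturated to 4400 m: -5.9 × 2.3 km = -13.57°C, so T = -21.35°C.
Environment:
  Environment to 4400 m: -6.1 × 3.9 km = -23.79°C, so T = -15.89°C.
T_parcel − T_env = -21.35 − (-15.89) = -5.46°C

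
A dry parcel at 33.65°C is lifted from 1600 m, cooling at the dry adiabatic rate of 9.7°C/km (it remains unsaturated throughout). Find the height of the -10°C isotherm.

Height above start = (33.65 − (-10)) / 9.7 = 4.5 km
Altitude = 1600 m + 4500 m = 6100 m

6100 m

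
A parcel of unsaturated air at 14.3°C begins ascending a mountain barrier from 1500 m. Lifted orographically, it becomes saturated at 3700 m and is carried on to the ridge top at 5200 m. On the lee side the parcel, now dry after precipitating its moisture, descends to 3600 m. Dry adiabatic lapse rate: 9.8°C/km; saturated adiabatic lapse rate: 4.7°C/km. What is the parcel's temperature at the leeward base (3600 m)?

1500 → 3700 m (dry, 9.8°C/km): ΔT = -9.8 × 2.2 = -21.56°C → T = -7.26°C
3700 → 5200 m (saturated, 4.7°C/km): ΔT = -4.7 × 1.5 = -7.05°C → T = -14.31°C
5200 → 3600 m (dry descent, 9.8°C/km): ΔT = +9.8 × 1.6 = +15.68°C → T = 1.37°C

1.37°C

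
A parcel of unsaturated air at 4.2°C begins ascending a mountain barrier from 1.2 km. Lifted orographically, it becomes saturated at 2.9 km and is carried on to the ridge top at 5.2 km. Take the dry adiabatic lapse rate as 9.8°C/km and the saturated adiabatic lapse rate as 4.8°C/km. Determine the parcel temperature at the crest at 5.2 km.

-23.5°C

From 1200 m to 2900 m (dry): cools by 9.8 × 1.7 = 16.66°C, giving -12.46°C.
From 2900 m to 5200 m (saturated): cools by 4.8 × 2.3 = 11.04°C, giving -23.5°C.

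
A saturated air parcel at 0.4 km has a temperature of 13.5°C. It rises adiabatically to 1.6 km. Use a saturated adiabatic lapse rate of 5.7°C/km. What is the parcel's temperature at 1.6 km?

400 → 1600 m (saturated adiabatic, 5.7°C/km): ΔT = -5.7 × 1.2 = -6.84°C → T = 6.66°C

6.66°C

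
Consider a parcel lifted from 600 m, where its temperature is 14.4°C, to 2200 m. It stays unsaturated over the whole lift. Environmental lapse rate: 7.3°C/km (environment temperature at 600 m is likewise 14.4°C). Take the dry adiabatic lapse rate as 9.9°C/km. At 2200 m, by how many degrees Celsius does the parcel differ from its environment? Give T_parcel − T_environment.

Parcel:
  From 600 m to 2200 m (dry): cools by 9.9 × 1.6 = 15.84°C, giving -1.44°C.
Environment:
  From 600 m to 2200 m (environment): cools by 7.3 × 1.6 = 11.68°C, giving 2.72°C.
T_parcel − T_env = -1.44 − 2.72 = -4.16°C

-4.16°C (parcel cooler than environment)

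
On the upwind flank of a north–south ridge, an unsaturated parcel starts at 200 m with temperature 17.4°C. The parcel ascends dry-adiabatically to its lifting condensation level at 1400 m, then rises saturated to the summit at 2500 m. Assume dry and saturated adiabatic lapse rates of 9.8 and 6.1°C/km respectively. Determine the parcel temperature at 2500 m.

From 200 m to 1400 m (dry): cools by 9.8 × 1.2 = 11.76°C, giving 5.64°C.
From 1400 m to 2500 m (saturated): cools by 6.1 × 1.1 = 6.71°C, giving -1.07°C.

-1.07°C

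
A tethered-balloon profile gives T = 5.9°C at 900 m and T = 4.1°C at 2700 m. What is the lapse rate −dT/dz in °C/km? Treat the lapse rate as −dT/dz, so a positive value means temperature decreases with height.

1°C/km

Γ = −ΔT/Δz = (5.9 − 4.1) / (2700 − 900) m
  = 1.8°C / 1.8 km = 1°C/km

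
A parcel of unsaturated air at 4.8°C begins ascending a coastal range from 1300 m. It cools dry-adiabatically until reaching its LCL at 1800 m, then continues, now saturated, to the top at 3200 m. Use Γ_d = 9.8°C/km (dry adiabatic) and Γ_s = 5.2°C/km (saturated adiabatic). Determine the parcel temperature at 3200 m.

-7.38°C

Dry to 1800 m: -9.8 × 0.5 km = -4.9°C, so T = -0.1°C.
Saturated to 3200 m: -5.2 × 1.4 km = -7.28°C, so T = -7.38°C.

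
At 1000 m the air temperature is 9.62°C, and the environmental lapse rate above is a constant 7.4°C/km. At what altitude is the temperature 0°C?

Height above start = (9.62 − 0) / 7.4 = 1.3 km
Altitude = 1000 m + 1300 m = 2300 m

2300 m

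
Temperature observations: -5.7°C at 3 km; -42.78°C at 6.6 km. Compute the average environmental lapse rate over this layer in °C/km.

10.3°C/km

Γ = −ΔT/Δz = (-5.7 − (-42.78)) / (6600 − 3000) m
  = 37.08°C / 3.6 km = 10.3°C/km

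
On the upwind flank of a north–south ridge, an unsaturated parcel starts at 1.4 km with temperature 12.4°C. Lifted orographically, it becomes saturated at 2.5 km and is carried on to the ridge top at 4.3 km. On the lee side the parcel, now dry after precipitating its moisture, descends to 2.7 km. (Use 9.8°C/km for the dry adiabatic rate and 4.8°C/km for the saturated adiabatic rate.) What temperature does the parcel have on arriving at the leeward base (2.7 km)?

8.66°C

Dry to 2500 m: -9.8 × 1.1 km = -10.78°C, so T = 1.62°C.
Saturated to 4300 m: -4.8 × 1.8 km = -8.64°C, so T = -7.02°C.
Dry descent to 2700 m: +9.8 × 1.6 km = +15.68°C, so T = 8.66°C.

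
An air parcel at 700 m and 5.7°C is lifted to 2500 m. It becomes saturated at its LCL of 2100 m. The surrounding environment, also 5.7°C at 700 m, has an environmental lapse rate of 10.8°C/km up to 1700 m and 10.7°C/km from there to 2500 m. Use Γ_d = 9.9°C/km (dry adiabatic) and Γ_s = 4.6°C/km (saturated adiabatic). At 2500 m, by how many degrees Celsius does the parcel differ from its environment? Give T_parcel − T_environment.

+3.66°C (parcel warmer than environment)

Parcel:
  From 700 m to 2100 m (dry): cools by 9.9 × 1.4 = 13.86°C, giving -8.16°C.
  From 2100 m to 2500 m (saturated): cools by 4.6 × 0.4 = 1.84°C, giving -10°C.
Environment:
  From 700 m to 1700 m (environment, lower layer): cools by 10.8 × 1 = 10.8°C, giving -5.1°C.
  From 1700 m to 2500 m (environment, upper layer): cools by 10.7 × 0.8 = 8.56°C, giving -13.66°C.
T_parcel − T_env = -10 − (-13.66) = +3.66°C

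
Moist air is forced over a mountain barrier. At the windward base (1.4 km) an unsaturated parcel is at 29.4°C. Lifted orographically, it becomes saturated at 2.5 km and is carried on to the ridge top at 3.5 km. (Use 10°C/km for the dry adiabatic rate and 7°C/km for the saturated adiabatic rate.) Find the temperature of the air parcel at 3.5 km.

11.4°C

1400 → 2500 m (dry, 10°C/km): ΔT = -10 × 1.1 = -11°C → T = 18.4°C
2500 → 3500 m (saturated, 7°C/km): ΔT = -7 × 1 = -7°C → T = 11.4°C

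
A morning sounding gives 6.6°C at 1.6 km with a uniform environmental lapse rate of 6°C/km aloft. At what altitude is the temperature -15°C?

Height above start = (6.6 − (-15)) / 6 = 3.6 km
Altitude = 1600 m + 3600 m = 5200 m

5.2 km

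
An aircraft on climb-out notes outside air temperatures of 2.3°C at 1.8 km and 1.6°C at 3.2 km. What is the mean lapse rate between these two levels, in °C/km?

0.5°C/km

Γ = −ΔT/Δz = (2.3 − 1.6) / (3200 − 1800) m
  = 0.7°C / 1.4 km = 0.5°C/km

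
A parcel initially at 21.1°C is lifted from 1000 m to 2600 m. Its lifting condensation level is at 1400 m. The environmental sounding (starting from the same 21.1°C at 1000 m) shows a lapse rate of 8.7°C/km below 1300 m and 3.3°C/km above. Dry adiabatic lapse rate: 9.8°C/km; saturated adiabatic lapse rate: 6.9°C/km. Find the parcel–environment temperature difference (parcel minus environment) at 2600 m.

Parcel:
  1000 → 1400 m (dry, 9.8°C/km): ΔT = -9.8 × 0.4 = -3.92°C → T = 17.18°C
  1400 → 2600 m (saturated, 6.9°C/km): ΔT = -6.9 × 1.2 = -8.28°C → T = 8.9°C
Environment:
  1000 → 1300 m (environment, lower layer, 8.7°C/km): ΔT = -8.7 × 0.3 = -2.61°C → T = 18.49°C
  1300 → 2600 m (environment, upper layer, 3.3°C/km): ΔT = -3.3 × 1.3 = -4.29°C → T = 14.2°C
T_parcel − T_env = 8.9 − 14.2 = -5.3°C

-5.3°C (parcel cooler than environment)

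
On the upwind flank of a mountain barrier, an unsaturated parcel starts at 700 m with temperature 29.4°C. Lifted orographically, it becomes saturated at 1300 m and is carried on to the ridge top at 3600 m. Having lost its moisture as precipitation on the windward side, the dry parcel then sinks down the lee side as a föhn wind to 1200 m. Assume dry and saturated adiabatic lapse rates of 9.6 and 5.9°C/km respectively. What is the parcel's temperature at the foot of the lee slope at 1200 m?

Dry to 1300 m: -9.6 × 0.6 km = -5.76°C, so T = 23.64°C.
Saturated to 3600 m: -5.9 × 2.3 km = -13.57°C, so T = 10.07°C.
Dry descent to 1200 m: +9.6 × 2.4 km = +23.04°C, so T = 33.11°C.

33.11°C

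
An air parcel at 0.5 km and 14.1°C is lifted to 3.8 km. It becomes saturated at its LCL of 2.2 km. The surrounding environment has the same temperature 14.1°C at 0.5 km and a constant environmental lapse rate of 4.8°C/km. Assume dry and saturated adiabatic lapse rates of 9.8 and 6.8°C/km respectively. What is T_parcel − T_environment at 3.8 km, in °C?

Parcel:
  500–2200 m, dry: Δz = 1.7 km ⇒ ΔT = -16.66°C; T = -2.56°C
  2200–3800 m, saturated: Δz = 1.6 km ⇒ ΔT = -10.88°C; T = -13.44°C
Environment:
  500–3800 m, environment: Δz = 3.3 km ⇒ ΔT = -15.84°C; T = -1.74°C
T_parcel − T_env = -13.44 − (-1.74) = -11.7°C

-11.7°C (parcel cooler than environment)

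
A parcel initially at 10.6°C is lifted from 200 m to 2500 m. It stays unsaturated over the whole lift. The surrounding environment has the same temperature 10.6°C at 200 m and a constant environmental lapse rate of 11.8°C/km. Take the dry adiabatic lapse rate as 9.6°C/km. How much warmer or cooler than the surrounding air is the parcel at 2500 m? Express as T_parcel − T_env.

Parcel:
  From 200 m to 2500 m (dry): cools by 9.6 × 2.3 = 22.08°C, giving -11.48°C.
Environment:
  From 200 m to 2500 m (environment): cools by 11.8 × 2.3 = 27.14°C, giving -16.54°C.
T_parcel − T_env = -11.48 − (-16.54) = +5.06°C

+5.06°C (parcel warmer than environment)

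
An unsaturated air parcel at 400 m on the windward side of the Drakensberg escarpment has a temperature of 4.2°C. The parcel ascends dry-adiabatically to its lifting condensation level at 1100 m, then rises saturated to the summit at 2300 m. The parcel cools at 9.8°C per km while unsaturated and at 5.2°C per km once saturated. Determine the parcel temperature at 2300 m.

Dry to 1100 m: -9.8 × 0.7 km = -6.86°C, so T = -2.66°C.
Saturated to 2300 m: -5.2 × 1.2 km = -6.24°C, so T = -8.9°C.

-8.9°C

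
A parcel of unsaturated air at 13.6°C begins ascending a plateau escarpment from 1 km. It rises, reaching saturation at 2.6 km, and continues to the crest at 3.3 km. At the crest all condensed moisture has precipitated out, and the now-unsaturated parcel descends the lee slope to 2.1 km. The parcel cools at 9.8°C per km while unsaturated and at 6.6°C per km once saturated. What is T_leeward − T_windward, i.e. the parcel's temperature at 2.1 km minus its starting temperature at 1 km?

-8.54°C

1000 → 2600 m (dry, 9.8°C/km): ΔT = -9.8 × 1.6 = -15.68°C → T = -2.08°C
2600 → 3300 m (saturated, 6.6°C/km): ΔT = -6.6 × 0.7 = -4.62°C → T = -6.7°C
3300 → 2100 m (dry descent, 9.8°C/km): ΔT = +9.8 × 1.2 = +11.76°C → T = 5.06°C
Net change vs windward start: 5.06 − 13.6 = -8.54°C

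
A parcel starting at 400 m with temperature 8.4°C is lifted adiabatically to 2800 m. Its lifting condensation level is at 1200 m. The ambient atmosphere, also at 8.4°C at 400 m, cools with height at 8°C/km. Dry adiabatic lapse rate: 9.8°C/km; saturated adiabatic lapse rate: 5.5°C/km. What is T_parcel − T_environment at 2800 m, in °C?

+2.56°C (parcel warmer than environment)

Parcel:
  From 400 m to 1200 m (dry): cools by 9.8 × 0.8 = 7.84°C, giving 0.56°C.
  From 1200 m to 2800 m (saturated): cools by 5.5 × 1.6 = 8.8°C, giving -8.24°C.
Environment:
  From 400 m to 2800 m (environment): cools by 8 × 2.4 = 19.2°C, giving -10.8°C.
T_parcel − T_env = -8.24 − (-10.8) = +2.56°C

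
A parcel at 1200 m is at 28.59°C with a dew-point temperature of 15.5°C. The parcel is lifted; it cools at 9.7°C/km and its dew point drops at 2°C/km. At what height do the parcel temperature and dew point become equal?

T and T_d converge at 9.7 − 2 = 7.7°C per km
Height above start = (28.59 − 15.5) / 7.7 = 1.7 km
LCL altitude = 1200 m + 1700 m = 2900 m

2900 m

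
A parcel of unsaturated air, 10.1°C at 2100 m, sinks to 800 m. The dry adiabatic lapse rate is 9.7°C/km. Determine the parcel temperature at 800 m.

From 2100 m to 800 m (dry adiabatic): warms by 9.7 × 1.3 = 12.61°C, giving 22.71°C.

22.71°C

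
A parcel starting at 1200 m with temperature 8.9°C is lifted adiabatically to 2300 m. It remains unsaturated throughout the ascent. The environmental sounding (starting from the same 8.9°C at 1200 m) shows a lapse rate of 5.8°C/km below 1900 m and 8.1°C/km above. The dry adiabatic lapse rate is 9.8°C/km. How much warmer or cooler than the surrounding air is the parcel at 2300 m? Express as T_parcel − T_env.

-3.48°C (parcel cooler than environment)

Parcel:
  1200 → 2300 m (dry, 9.8°C/km): ΔT = -9.8 × 1.1 = -10.78°C → T = -1.88°C
Environment:
  1200 → 1900 m (environment, lower layer, 5.8°C/km): ΔT = -5.8 × 0.7 = -4.06°C → T = 4.84°C
  1900 → 2300 m (environment, upper layer, 8.1°C/km): ΔT = -8.1 × 0.4 = -3.24°C → T = 1.6°C
T_parcel − T_env = -1.88 − 1.6 = -3.48°C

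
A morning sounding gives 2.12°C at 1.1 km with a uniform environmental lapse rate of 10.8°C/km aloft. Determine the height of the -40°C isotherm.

5 km

Height above start = (2.12 − (-40)) / 10.8 = 3.9 km
Altitude = 1100 m + 3900 m = 5000 m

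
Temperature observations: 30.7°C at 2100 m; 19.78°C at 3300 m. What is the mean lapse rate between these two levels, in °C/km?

9.1°C/km

Γ = −ΔT/Δz = (30.7 − 19.78) / (3300 − 2100) m
  = 10.92°C / 1.2 km = 9.1°C/km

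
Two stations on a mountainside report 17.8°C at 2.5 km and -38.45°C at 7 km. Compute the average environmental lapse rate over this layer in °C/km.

12.5°C/km

Γ = −ΔT/Δz = (17.8 − (-38.45)) / (7000 − 2500) m
  = 56.25°C / 4.5 km = 12.5°C/km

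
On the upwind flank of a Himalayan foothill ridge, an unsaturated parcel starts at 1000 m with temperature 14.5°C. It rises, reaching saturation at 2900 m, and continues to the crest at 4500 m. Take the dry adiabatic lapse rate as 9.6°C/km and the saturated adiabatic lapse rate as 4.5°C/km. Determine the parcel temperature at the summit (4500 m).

-10.94°C

1000 → 2900 m (dry, 9.6°C/km): ΔT = -9.6 × 1.9 = -18.24°C → T = -3.74°C
2900 → 4500 m (saturated, 4.5°C/km): ΔT = -4.5 × 1.6 = -7.2°C → T = -10.94°C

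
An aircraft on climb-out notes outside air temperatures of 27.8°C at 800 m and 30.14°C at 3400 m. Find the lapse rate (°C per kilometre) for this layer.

-0.9°C/km

Γ = −ΔT/Δz = (27.8 − 30.14) / (3400 − 800) m
  = -2.34°C / 2.6 km = -0.9°C/km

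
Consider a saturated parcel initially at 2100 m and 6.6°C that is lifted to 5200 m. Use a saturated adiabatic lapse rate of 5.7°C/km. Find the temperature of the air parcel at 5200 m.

From 2100 m to 5200 m (saturated adiabatic): cools by 5.7 × 3.1 = 17.67°C, giving -11.07°C.

-11.07°C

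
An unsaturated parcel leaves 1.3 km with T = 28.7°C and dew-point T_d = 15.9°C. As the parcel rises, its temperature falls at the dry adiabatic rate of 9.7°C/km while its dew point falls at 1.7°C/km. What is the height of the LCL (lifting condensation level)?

T and T_d converge at 9.7 − 1.7 = 8°C per km
Height above start = (28.7 − 15.9) / 8 = 1.6 km
LCL altitude = 1300 m + 1600 m = 2900 m

2.9 km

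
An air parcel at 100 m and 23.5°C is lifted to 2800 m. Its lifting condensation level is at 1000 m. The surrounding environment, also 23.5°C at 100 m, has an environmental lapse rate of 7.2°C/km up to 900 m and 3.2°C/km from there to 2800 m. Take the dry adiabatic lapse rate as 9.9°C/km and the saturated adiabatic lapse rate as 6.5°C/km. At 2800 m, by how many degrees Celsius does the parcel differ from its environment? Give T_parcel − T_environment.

-8.77°C (parcel cooler than environment)

Parcel:
  100–1000 m, dry: Δz = 0.9 km ⇒ ΔT = -8.91°C; T = 14.59°C
  1000–2800 m, saturated: Δz = 1.8 km ⇒ ΔT = -11.7°C; T = 2.89°C
Environment:
  100–900 m, environment, lower layer: Δz = 0.8 km ⇒ ΔT = -5.76°C; T = 17.74°C
  900–2800 m, environment, upper layer: Δz = 1.9 km ⇒ ΔT = -6.08°C; T = 11.66°C
T_parcel − T_env = 2.89 − 11.66 = -8.77°C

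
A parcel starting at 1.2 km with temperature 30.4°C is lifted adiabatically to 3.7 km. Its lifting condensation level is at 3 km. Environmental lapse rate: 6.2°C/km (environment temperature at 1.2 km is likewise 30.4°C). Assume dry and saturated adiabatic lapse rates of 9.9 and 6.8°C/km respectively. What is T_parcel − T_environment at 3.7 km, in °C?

Parcel:
  From 1200 m to 3000 m (dry): cools by 9.9 × 1.8 = 17.82°C, giving 12.58°C.
  From 3000 m to 3700 m (saturated): cools by 6.8 × 0.7 = 4.76°C, giving 7.82°C.
Environment:
  From 1200 m to 3700 m (environment): cools by 6.2 × 2.5 = 15.5°C, giving 14.9°C.
T_parcel − T_env = 7.82 − 14.9 = -7.08°C

-7.08°C (parcel cooler than environment)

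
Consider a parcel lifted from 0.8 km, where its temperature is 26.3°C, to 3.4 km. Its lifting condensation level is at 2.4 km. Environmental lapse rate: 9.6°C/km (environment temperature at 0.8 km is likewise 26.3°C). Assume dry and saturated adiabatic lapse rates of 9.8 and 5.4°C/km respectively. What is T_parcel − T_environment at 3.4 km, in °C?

Parcel:
  800–2400 m, dry: Δz = 1.6 km ⇒ ΔT = -15.68°C; T = 10.62°C
  2400–3400 m, saturated: Δz = 1 km ⇒ ΔT = -5.4°C; T = 5.22°C
Environment:
  800–3400 m, environment: Δz = 2.6 km ⇒ ΔT = -24.96°C; T = 1.34°C
T_parcel − T_env = 5.22 − 1.34 = +3.88°C

+3.88°C (parcel warmer than environment)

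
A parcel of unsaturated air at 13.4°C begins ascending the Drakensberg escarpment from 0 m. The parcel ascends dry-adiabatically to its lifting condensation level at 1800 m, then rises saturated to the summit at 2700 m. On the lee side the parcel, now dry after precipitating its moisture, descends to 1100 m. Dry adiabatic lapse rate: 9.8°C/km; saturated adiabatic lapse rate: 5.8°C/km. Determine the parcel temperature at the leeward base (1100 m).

6.22°C

0–1800 m, dry: Δz = 1.8 km ⇒ ΔT = -17.64°C; T = -4.24°C
1800–2700 m, saturated: Δz = 0.9 km ⇒ ΔT = -5.22°C; T = -9.46°C
2700–1100 m, dry descent: Δz = 1.6 km ⇒ ΔT = +15.68°C; T = 6.22°C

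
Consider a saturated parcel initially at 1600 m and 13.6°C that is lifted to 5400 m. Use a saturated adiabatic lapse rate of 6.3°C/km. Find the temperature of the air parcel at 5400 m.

-10.34°C

1600–5400 m, saturated adiabatic: Δz = 3.8 km ⇒ ΔT = -23.94°C; T = -10.34°C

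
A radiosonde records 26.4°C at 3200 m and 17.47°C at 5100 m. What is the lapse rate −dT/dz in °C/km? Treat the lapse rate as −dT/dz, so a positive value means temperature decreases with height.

Γ = −ΔT/Δz = (26.4 − 17.47) / (5100 − 3200) m
  = 8.93°C / 1.9 km = 4.7°C/km

4.7°C/km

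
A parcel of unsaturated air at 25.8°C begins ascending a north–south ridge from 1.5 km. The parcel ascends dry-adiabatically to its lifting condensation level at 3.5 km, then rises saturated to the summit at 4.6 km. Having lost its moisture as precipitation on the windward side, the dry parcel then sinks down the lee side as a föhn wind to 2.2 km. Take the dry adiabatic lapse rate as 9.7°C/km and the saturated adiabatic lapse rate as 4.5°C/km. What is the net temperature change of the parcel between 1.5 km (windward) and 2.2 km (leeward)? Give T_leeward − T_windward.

-1.07°C

From 1500 m to 3500 m (dry): cools by 9.7 × 2 = 19.4°C, giving 6.4°C.
From 3500 m to 4600 m (saturated): cools by 4.5 × 1.1 = 4.95°C, giving 1.45°C.
From 4600 m to 2200 m (dry descent): warms by 9.7 × 2.4 = 23.28°C, giving 24.73°C.
Net change vs windward start: 24.73 − 25.8 = -1.07°C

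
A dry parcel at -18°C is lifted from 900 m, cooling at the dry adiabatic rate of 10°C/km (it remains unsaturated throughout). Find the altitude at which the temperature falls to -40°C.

3100 m

Height above start = (-18 − (-40)) / 10 = 2.2 km
Altitude = 900 m + 2200 m = 3100 m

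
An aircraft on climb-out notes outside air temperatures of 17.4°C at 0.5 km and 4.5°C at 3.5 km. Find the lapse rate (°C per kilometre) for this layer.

4.3°C/km

Γ = −ΔT/Δz = (17.4 − 4.5) / (3500 − 500) m
  = 12.9°C / 3 km = 4.3°C/km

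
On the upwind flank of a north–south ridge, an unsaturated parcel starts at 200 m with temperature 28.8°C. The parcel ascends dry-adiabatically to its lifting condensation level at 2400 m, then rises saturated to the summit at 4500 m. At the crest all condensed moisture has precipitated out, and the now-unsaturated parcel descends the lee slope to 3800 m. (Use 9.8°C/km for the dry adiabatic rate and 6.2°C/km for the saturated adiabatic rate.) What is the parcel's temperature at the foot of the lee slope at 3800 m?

Dry to 2400 m: -9.8 × 2.2 km = -21.56°C, so T = 7.24°C.
Saturated to 4500 m: -6.2 × 2.1 km = -13.02°C, so T = -5.78°C.
Dry descent to 3800 m: +9.8 × 0.7 km = +6.86°C, so T = 1.08°C.

1.08°C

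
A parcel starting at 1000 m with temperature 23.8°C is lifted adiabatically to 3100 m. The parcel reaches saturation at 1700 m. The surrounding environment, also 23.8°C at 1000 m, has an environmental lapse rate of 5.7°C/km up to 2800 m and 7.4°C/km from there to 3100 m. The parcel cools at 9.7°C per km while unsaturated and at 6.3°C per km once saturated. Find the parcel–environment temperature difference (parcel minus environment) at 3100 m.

Parcel:
  1000 → 1700 m (dry, 9.7°C/km): ΔT = -9.7 × 0.7 = -6.79°C → T = 17.01°C
  1700 → 3100 m (saturated, 6.3°C/km): ΔT = -6.3 × 1.4 = -8.82°C → T = 8.19°C
Environment:
  1000 → 2800 m (environment, lower layer, 5.7°C/km): ΔT = -5.7 × 1.8 = -10.26°C → T = 13.54°C
  2800 → 3100 m (environment, upper layer, 7.4°C/km): ΔT = -7.4 × 0.3 = -2.22°C → T = 11.32°C
T_parcel − T_env = 8.19 − 11.32 = -3.13°C

-3.13°C (parcel cooler than environment)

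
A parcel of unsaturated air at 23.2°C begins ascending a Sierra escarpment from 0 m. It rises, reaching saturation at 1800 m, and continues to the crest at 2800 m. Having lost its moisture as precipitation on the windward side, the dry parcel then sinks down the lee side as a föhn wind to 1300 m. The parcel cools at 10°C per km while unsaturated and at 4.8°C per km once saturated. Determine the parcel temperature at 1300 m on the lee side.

15.4°C

0 → 1800 m (dry, 10°C/km): ΔT = -10 × 1.8 = -18°C → T = 5.2°C
1800 → 2800 m (saturated, 4.8°C/km): ΔT = -4.8 × 1 = -4.8°C → T = 0.4°C
2800 → 1300 m (dry descent, 10°C/km): ΔT = +10 × 1.5 = +15°C → T = 15.4°C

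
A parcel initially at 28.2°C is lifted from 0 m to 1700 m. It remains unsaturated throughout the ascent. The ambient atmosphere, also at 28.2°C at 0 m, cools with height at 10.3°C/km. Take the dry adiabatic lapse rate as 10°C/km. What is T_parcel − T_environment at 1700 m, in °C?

Parcel:
  From 0 m to 1700 m (dry): cools by 10 × 1.7 = 17°C, giving 11.2°C.
Environment:
  From 0 m to 1700 m (environment): cools by 10.3 × 1.7 = 17.51°C, giving 10.69°C.
T_parcel − T_env = 11.2 − 10.69 = +0.51°C

+0.51°C (parcel warmer than environment)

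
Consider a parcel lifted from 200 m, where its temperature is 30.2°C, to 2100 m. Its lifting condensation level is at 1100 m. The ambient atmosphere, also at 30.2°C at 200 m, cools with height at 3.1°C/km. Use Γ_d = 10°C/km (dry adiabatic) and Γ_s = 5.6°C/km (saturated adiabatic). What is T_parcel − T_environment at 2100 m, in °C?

-8.71°C (parcel cooler than environment)

Parcel:
  200–1100 m, dry: Δz = 0.9 km ⇒ ΔT = -9°C; T = 21.2°C
  1100–2100 m, saturated: Δz = 1 km ⇒ ΔT = -5.6°C; T = 15.6°C
Environment:
  200–2100 m, environment: Δz = 1.9 km ⇒ ΔT = -5.89°C; T = 24.31°C
T_parcel − T_env = 15.6 − 24.31 = -8.71°C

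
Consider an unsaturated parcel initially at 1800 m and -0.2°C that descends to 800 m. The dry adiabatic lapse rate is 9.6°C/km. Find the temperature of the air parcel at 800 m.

9.4°C

1800 → 800 m (dry adiabatic, 9.6°C/km): ΔT = +9.6 × 1 = +9.6°C → T = 9.4°C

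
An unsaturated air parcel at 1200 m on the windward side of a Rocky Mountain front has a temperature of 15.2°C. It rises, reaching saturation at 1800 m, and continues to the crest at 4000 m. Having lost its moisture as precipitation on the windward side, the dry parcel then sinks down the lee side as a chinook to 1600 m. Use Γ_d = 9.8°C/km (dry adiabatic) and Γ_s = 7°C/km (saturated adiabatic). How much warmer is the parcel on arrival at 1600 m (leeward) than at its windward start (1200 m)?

+2.24°C

Dry to 1800 m: -9.8 × 0.6 km = -5.88°C, so T = 9.32°C.
Saturated to 4000 m: -7 × 2.2 km = -15.4°C, so T = -6.08°C.
Dry descent to 1600 m: +9.8 × 2.4 km = +23.52°C, so T = 17.44°C.
Net change vs windward start: 17.44 − 15.2 = +2.24°C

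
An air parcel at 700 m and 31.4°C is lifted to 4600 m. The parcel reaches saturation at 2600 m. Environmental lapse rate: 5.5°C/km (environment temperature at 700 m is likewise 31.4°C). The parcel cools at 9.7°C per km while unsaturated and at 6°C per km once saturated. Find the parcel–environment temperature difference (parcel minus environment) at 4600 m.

-8.98°C (parcel cooler than environment)

Parcel:
  700–2600 m, dry: Δz = 1.9 km ⇒ ΔT = -18.43°C; T = 12.97°C
  2600–4600 m, saturated: Δz = 2 km ⇒ ΔT = -12°C; T = 0.97°C
Environment:
  700–4600 m, environment: Δz = 3.9 km ⇒ ΔT = -21.45°C; T = 9.95°C
T_parcel − T_env = 0.97 − 9.95 = -8.98°C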